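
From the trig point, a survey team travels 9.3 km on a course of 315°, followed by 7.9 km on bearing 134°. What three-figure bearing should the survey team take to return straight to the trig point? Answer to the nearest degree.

Leg 1 (315°, 9.3 km): east 9.3 sin 315° = -6.58, north 9.3 cos 315° = 6.58
Leg 2 (134°, 7.9 km): east 7.9 sin 134° = 5.68, north 7.9 cos 134° = -5.49
Net displacement: -0.89 east, 1.09 north. Direction back to start is (0.89, -1.09): bearing = atan2(0.89, -1.09) mod 360° = 140.62° ≈ 141°.

141°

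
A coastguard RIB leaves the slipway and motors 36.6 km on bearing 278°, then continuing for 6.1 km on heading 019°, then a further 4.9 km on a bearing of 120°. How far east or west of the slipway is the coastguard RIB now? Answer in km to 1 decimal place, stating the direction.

Leg 1 (278°, 36.6 km): east 36.6 sin 278° = -36.24, north 36.6 cos 278° = 5.09
Leg 2 (019°, 6.1 km): east 6.1 sin 19° = 1.99, north 6.1 cos 19° = 5.77
Leg 3 (120°, 4.9 km): east 4.9 sin 120° = 4.24, north 4.9 cos 120° = -2.45
Net east component: -30.01 km.

30.0 km west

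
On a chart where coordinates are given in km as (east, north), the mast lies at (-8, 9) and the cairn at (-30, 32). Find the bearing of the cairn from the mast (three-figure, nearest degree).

316°

Δeast = -30 − -8 = -22.00; Δnorth = 32 − 9 = 23.00.
Bearing = atan2(Δeast, Δnorth) mod 360° = 316.27° ≈ 316°.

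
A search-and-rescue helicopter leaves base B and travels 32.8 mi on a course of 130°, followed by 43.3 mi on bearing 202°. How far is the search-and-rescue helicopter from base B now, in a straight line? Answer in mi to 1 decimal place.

61.9 mi

Leg 1 (130°, 32.8 mi): east 32.8 sin 130° = 25.13, north 32.8 cos 130° = -21.08
Leg 2 (202°, 43.3 mi): east 43.3 sin 202° = -16.22, north 43.3 cos 202° = -40.15
Net: 8.91 east, -61.23 north. Distance = √((8.91)² + (-61.23)²) = 61.875 mi.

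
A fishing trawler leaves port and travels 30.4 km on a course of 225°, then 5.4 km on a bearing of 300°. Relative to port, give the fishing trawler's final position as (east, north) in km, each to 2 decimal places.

Leg 1 (225°, 30.4 km): east 30.4 sin 225° = -21.50, north 30.4 cos 225° = -21.50
Leg 2 (300°, 5.4 km): east 5.4 sin 300° = -4.68, north 5.4 cos 300° = 2.70
Summing: -26.17 km east, -18.80 km north → (-26.17, -18.80).

(-26.17, -18.80)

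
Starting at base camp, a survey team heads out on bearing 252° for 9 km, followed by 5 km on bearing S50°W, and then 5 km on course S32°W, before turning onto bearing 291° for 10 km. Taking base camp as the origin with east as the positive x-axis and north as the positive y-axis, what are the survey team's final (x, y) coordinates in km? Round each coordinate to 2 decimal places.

(-24.38, -6.65)

Leg 1 (252°, 9 km): east 9 sin 252° = -8.56, north 9 cos 252° = -2.78
Leg 2 (S50°W, 5 km): east 5 sin 230° = -3.83, north 5 cos 230° = -3.21
Leg 3 (S32°W, 5 km): east 5 sin 212° = -2.65, north 5 cos 212° = -4.24
Leg 4 (291°, 10 km): east 10 sin 291° = -9.34, north 10 cos 291° = 3.58
Summing: -24.38 km east, -6.65 km north → (-24.38, -6.65).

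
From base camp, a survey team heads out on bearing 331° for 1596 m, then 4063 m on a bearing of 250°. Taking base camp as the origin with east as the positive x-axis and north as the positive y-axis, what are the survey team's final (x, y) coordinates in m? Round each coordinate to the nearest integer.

Leg 1 (331°, 1596 m): east 1596 sin 331° = -773.76, north 1596 cos 331° = 1395.89
Leg 2 (250°, 4063 m): east 4063 sin 250° = -3817.97, north 4063 cos 250° = -1389.63
Summing: -4591.73 m east, 6.27 m north → (-4592, 6).

(-4592, 6)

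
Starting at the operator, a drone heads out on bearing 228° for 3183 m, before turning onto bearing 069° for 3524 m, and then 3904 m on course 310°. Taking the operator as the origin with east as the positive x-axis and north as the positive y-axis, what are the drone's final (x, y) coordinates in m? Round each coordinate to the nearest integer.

(-2066, 1642)

Leg 1 (228°, 3183 m): east 3183 sin 228° = -2365.43, north 3183 cos 228° = -2129.84
Leg 2 (069°, 3524 m): east 3524 sin 69° = 3289.94, north 3524 cos 69° = 1262.89
Leg 3 (310°, 3904 m): east 3904 sin 310° = -2990.64, north 3904 cos 310° = 2509.44
Summing: -2066.13 m east, 1642.49 m north → (-2066, 1642).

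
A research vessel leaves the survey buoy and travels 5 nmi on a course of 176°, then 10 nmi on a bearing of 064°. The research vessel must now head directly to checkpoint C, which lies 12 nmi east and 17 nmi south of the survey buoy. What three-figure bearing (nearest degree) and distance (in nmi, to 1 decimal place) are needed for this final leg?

Leg 1 (176°, 5 nmi): east 5 sin 176° = 0.35, north 5 cos 176° = -4.99
Leg 2 (064°, 10 nmi): east 10 sin 64° = 8.99, north 10 cos 64° = 4.38
Current position: (9.34, -0.60). Target: (12, -17). Remaining: Δeast = 2.66, Δnorth = -16.40.
Bearing = atan2(2.66, -16.40) mod 360° = 170.77°; distance = √((2.66)² + (-16.40)²) = 16.611 nmi.

171°, 16.6 nmi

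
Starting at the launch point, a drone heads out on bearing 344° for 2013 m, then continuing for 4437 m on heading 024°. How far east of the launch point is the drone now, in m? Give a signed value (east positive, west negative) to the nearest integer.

Leg 1 (344°, 2013 m): east 2013 sin 344° = -554.86, north 2013 cos 344° = 1935.02
Leg 2 (024°, 4437 m): east 4437 sin 24° = 1804.69, north 4437 cos 24° = 4053.40
Net east component: 1249.83 m.

1250 m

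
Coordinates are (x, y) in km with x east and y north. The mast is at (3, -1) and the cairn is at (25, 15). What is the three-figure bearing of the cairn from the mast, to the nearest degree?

Δeast = 25 − 3 = 22.00; Δnorth = 15 − -1 = 16.00.
Bearing = atan2(Δeast, Δnorth) mod 360° = 53.97° ≈ 054°.

054°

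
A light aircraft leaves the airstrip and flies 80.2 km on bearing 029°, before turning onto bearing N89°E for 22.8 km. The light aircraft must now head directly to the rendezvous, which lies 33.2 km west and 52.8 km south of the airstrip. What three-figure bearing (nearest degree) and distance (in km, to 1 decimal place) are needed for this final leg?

Leg 1 (029°, 80.2 km): east 80.2 sin 29° = 38.88, north 80.2 cos 29° = 70.14
Leg 2 (N89°E, 22.8 km): east 22.8 sin 89° = 22.80, north 22.8 cos 89° = 0.40
Current position: (61.68, 70.54). Target: (-33.2, -52.8). Remaining: Δeast = -94.88, Δnorth = -123.34.
Bearing = atan2(-94.88, -123.34) mod 360° = 217.57°; distance = √((-94.88)² + (-123.34)²) = 155.612 km.

218°, 155.6 km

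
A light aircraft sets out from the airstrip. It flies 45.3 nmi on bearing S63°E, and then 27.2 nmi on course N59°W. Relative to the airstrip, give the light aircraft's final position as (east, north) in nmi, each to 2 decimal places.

Leg 1 (S63°E, 45.3 nmi): east 45.3 sin 117° = 40.36, north 45.3 cos 117° = -20.57
Leg 2 (N59°W, 27.2 nmi): east 27.2 sin 301° = -23.31, north 27.2 cos 301° = 14.01
Summing: 17.05 nmi east, -6.56 nmi north → (17.05, -6.56).

(17.05, -6.56)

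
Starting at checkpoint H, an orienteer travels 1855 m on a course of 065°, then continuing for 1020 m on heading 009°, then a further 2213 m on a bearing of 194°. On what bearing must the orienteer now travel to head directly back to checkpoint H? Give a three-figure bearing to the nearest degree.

Leg 1 (065°, 1855 m): east 1855 sin 65° = 1681.20, north 1855 cos 65° = 783.96
Leg 2 (009°, 1020 m): east 1020 sin 9° = 159.56, north 1020 cos 9° = 1007.44
Leg 3 (194°, 2213 m): east 2213 sin 194° = -535.37, north 2213 cos 194° = -2147.26
Net displacement: 1305.39 east, -355.87 north. Direction back to start is (-1305.39, 355.87): bearing = atan2(-1305.39, 355.87) mod 360° = 285.25° ≈ 285°.

285°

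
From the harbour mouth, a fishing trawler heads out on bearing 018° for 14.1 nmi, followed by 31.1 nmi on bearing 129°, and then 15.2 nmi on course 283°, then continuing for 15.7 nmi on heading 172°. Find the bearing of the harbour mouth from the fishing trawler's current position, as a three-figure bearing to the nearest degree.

319°

Leg 1 (018°, 14.1 nmi): east 14.1 sin 18° = 4.36, north 14.1 cos 18° = 13.41
Leg 2 (129°, 31.1 nmi): east 31.1 sin 129° = 24.17, north 31.1 cos 129° = -19.57
Leg 3 (283°, 15.2 nmi): east 15.2 sin 283° = -14.81, north 15.2 cos 283° = 3.42
Leg 4 (172°, 15.7 nmi): east 15.7 sin 172° = 2.19, north 15.7 cos 172° = -15.55
Net displacement: 15.90 east, -18.29 north. Direction back to start is (-15.90, 18.29): bearing = atan2(-15.90, 18.29) mod 360° = 319.00° ≈ 319°.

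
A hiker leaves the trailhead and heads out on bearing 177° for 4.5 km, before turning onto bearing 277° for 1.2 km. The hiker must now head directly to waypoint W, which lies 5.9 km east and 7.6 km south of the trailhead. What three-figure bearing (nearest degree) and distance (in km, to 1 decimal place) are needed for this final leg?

115°, 7.6 km

Leg 1 (177°, 4.5 km): east 4.5 sin 177° = 0.24, north 4.5 cos 177° = -4.49
Leg 2 (277°, 1.2 km): east 1.2 sin 277° = -1.19, north 1.2 cos 277° = 0.15
Current position: (-0.96, -4.35). Target: (5.9, -7.6). Remaining: Δeast = 6.86, Δnorth = -3.25.
Bearing = atan2(6.86, -3.25) mod 360° = 115.38°; distance = √((6.86)² + (-3.25)²) = 7.588 km.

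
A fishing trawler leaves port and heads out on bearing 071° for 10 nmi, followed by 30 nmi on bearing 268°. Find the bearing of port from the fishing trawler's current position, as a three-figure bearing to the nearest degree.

Leg 1 (071°, 10 nmi): east 10 sin 71° = 9.46, north 10 cos 71° = 3.26
Leg 2 (268°, 30 nmi): east 30 sin 268° = -29.98, north 30 cos 268° = -1.05
Net displacement: -20.53 east, 2.21 north. Direction back to start is (20.53, -2.21): bearing = atan2(20.53, -2.21) mod 360° = 96.14° ≈ 096°.

096°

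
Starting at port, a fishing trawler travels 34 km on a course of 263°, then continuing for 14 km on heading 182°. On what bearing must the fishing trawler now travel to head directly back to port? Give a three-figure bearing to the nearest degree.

Leg 1 (263°, 34 km): east 34 sin 263° = -33.75, north 34 cos 263° = -4.14
Leg 2 (182°, 14 km): east 14 sin 182° = -0.49, north 14 cos 182° = -13.99
Net displacement: -34.24 east, -18.14 north. Direction back to start is (34.24, 18.14): bearing = atan2(34.24, 18.14) mod 360° = 62.09° ≈ 062°.

062°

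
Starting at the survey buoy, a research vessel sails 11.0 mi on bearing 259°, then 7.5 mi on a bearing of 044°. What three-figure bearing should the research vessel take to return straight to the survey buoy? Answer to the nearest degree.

Leg 1 (259°, 11.0 mi): east 11.0 sin 259° = -10.80, north 11.0 cos 259° = -2.10
Leg 2 (044°, 7.5 mi): east 7.5 sin 44° = 5.21, north 7.5 cos 44° = 5.40
Net displacement: -5.59 east, 3.30 north. Direction back to start is (5.59, -3.30): bearing = atan2(5.59, -3.30) mod 360° = 120.53° ≈ 121°.

121°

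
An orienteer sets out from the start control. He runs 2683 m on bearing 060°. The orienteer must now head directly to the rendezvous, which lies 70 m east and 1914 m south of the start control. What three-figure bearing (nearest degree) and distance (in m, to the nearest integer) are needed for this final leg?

Leg 1 (060°, 2683 m): east 2683 sin 60° = 2323.55, north 2683 cos 60° = 1341.50
Current position: (2323.55, 1341.50). Target: (70, -1914). Remaining: Δeast = -2253.55, Δnorth = -3255.50.
Bearing = atan2(-2253.55, -3255.50) mod 360° = 214.69°; distance = √((-2253.55)² + (-3255.50)²) = 3959.388 m.

215°, 3959 m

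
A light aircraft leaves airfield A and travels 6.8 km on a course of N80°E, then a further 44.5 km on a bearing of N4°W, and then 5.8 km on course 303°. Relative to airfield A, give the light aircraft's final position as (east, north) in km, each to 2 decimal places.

(-1.27, 48.73)

Leg 1 (N80°E, 6.8 km): east 6.8 sin 80° = 6.70, north 6.8 cos 80° = 1.18
Leg 2 (N4°W, 44.5 km): east 44.5 sin 356° = -3.10, north 44.5 cos 356° = 44.39
Leg 3 (303°, 5.8 km): east 5.8 sin 303° = -4.86, north 5.8 cos 303° = 3.16
Summing: -1.27 km east, 48.73 km north → (-1.27, 48.73).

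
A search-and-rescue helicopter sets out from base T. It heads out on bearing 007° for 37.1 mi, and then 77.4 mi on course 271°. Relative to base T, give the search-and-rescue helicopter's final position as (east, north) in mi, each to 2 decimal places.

Leg 1 (007°, 37.1 mi): east 37.1 sin 7° = 4.52, north 37.1 cos 7° = 36.82
Leg 2 (271°, 77.4 mi): east 77.4 sin 271° = -77.39, north 77.4 cos 271° = 1.35
Summing: -72.87 mi east, 38.17 mi north → (-72.87, 38.17).

(-72.87, 38.17)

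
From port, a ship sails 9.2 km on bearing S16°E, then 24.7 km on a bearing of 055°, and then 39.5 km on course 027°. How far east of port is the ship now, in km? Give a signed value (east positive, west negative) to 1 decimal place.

40.7 km

Leg 1 (S16°E, 9.2 km): east 9.2 sin 164° = 2.54, north 9.2 cos 164° = -8.84
Leg 2 (055°, 24.7 km): east 24.7 sin 55° = 20.23, north 24.7 cos 55° = 14.17
Leg 3 (027°, 39.5 km): east 39.5 sin 27° = 17.93, north 39.5 cos 27° = 35.19
Net east component: 40.70 km.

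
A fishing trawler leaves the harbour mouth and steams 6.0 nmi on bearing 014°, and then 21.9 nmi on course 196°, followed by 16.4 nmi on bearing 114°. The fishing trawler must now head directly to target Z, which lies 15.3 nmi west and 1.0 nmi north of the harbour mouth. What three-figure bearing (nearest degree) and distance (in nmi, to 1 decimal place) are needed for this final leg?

312°, 34.4 nmi

Leg 1 (014°, 6.0 nmi): east 6.0 sin 14° = 1.45, north 6.0 cos 14° = 5.82
Leg 2 (196°, 21.9 nmi): east 21.9 sin 196° = -6.04, north 21.9 cos 196° = -21.05
Leg 3 (114°, 16.4 nmi): east 16.4 sin 114° = 14.98, north 16.4 cos 114° = -6.67
Current position: (10.40, -21.90). Target: (-15.3, 1.0). Remaining: Δeast = -25.70, Δnorth = 22.90.
Bearing = atan2(-25.70, 22.90) mod 360° = 311.71°; distance = √((-25.70)² + (22.90)²) = 34.421 nmi.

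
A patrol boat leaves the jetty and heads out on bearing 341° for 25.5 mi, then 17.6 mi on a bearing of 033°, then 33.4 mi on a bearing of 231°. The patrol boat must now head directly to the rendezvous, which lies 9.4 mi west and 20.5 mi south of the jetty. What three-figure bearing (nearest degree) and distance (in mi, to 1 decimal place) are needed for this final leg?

Leg 1 (341°, 25.5 mi): east 25.5 sin 341° = -8.30, north 25.5 cos 341° = 24.11
Leg 2 (033°, 17.6 mi): east 17.6 sin 33° = 9.59, north 17.6 cos 33° = 14.76
Leg 3 (231°, 33.4 mi): east 33.4 sin 231° = -25.96, north 33.4 cos 231° = -21.02
Current position: (-24.67, 17.85). Target: (-9.4, -20.5). Remaining: Δeast = 15.27, Δnorth = -38.35.
Bearing = atan2(15.27, -38.35) mod 360° = 158.29°; distance = √((15.27)² + (-38.35)²) = 41.281 mi.

158°, 41.3 mi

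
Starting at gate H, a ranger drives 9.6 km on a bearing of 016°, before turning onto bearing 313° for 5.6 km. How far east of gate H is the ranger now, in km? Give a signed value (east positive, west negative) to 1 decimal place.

-1.4 km

Leg 1 (016°, 9.6 km): east 9.6 sin 16° = 2.65, north 9.6 cos 16° = 9.23
Leg 2 (313°, 5.6 km): east 5.6 sin 313° = -4.10, north 5.6 cos 313° = 3.82
Net east component: -1.45 km.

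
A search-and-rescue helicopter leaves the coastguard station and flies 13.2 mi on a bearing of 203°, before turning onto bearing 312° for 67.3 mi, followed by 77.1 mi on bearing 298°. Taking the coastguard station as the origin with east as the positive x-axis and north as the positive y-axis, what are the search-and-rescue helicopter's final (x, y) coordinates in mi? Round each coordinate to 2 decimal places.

Leg 1 (203°, 13.2 mi): east 13.2 sin 203° = -5.16, north 13.2 cos 203° = -12.15
Leg 2 (312°, 67.3 mi): east 67.3 sin 312° = -50.01, north 67.3 cos 312° = 45.03
Leg 3 (298°, 77.1 mi): east 77.1 sin 298° = -68.08, north 77.1 cos 298° = 36.20
Summing: -123.25 mi east, 69.08 mi north → (-123.25, 69.08).

(-123.25, 69.08)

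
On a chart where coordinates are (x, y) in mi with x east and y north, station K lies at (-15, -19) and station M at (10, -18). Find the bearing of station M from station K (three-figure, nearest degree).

088°

Δeast = 10 − -15 = 25.00; Δnorth = -18 − -19 = 1.00.
Bearing = atan2(Δeast, Δnorth) mod 360° = 87.71° ≈ 088°.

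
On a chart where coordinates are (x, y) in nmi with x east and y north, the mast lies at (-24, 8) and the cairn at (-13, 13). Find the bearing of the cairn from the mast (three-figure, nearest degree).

066°

Δeast = -13 − -24 = 11.00; Δnorth = 13 − 8 = 5.00.
Bearing = atan2(Δeast, Δnorth) mod 360° = 65.56° ≈ 066°.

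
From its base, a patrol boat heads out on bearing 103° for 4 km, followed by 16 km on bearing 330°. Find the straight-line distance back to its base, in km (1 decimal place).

Leg 1 (103°, 4 km): east 4 sin 103° = 3.90, north 4 cos 103° = -0.90
Leg 2 (330°, 16 km): east 16 sin 330° = -8.00, north 16 cos 330° = 13.86
Net: -4.10 east, 12.96 north. Distance = √((-4.10)² + (12.96)²) = 13.591 km.

13.6 km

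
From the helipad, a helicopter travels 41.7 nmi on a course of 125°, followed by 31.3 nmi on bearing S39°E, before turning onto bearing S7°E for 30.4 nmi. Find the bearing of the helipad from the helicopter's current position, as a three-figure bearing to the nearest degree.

324°

Leg 1 (125°, 41.7 nmi): east 41.7 sin 125° = 34.16, north 41.7 cos 125° = -23.92
Leg 2 (S39°E, 31.3 nmi): east 31.3 sin 141° = 19.70, north 31.3 cos 141° = -24.32
Leg 3 (S7°E, 30.4 nmi): east 30.4 sin 173° = 3.70, north 30.4 cos 173° = -30.17
Net displacement: 57.56 east, -78.42 north. Direction back to start is (-57.56, 78.42): bearing = atan2(-57.56, 78.42) mod 360° = 323.72° ≈ 324°.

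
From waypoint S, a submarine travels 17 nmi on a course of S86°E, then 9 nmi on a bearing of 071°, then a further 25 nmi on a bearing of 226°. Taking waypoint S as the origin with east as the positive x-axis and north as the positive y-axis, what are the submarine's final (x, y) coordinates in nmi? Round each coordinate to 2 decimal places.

Leg 1 (S86°E, 17 nmi): east 17 sin 94° = 16.96, north 17 cos 94° = -1.19
Leg 2 (071°, 9 nmi): east 9 sin 71° = 8.51, north 9 cos 71° = 2.93
Leg 3 (226°, 25 nmi): east 25 sin 226° = -17.98, north 25 cos 226° = -17.37
Summing: 7.48 nmi east, -15.62 nmi north → (7.48, -15.62).

(7.48, -15.62)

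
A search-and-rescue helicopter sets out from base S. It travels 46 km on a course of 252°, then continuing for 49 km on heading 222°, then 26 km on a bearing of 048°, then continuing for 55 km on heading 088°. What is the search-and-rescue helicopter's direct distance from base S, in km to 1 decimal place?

31.4 km

Leg 1 (252°, 46 km): east 46 sin 252° = -43.75, north 46 cos 252° = -14.21
Leg 2 (222°, 49 km): east 49 sin 222° = -32.79, north 49 cos 222° = -36.41
Leg 3 (048°, 26 km): east 26 sin 48° = 19.32, north 26 cos 48° = 17.40
Leg 4 (088°, 55 km): east 55 sin 88° = 54.97, north 55 cos 88° = 1.92
Net: -2.25 east, -31.31 north. Distance = √((-2.25)² + (-31.31)²) = 31.393 km.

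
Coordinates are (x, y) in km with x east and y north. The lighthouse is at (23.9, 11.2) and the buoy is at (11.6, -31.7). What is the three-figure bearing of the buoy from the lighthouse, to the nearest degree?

Δeast = 11.6 − 23.9 = -12.30; Δnorth = -31.7 − 11.2 = -42.90.
Bearing = atan2(Δeast, Δnorth) mod 360° = 196.00° ≈ 196°.

196°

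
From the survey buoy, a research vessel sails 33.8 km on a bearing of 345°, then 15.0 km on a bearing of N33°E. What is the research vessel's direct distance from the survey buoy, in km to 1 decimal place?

Leg 1 (345°, 33.8 km): east 33.8 sin 345° = -8.75, north 33.8 cos 345° = 32.65
Leg 2 (N33°E, 15.0 km): east 15.0 sin 33° = 8.17, north 15.0 cos 33° = 12.58
Net: -0.58 east, 45.23 north. Distance = √((-0.58)² + (45.23)²) = 45.232 km.

45.2 km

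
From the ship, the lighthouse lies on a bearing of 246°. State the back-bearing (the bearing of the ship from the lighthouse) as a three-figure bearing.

066°

Back-bearing = 246° − 180° = 066°.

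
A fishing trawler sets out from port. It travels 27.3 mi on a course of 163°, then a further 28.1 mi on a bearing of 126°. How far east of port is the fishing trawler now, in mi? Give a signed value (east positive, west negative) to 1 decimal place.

Leg 1 (163°, 27.3 mi): east 27.3 sin 163° = 7.98, north 27.3 cos 163° = -26.11
Leg 2 (126°, 28.1 mi): east 28.1 sin 126° = 22.73, north 28.1 cos 126° = -16.52
Net east component: 30.72 mi.

30.7 mi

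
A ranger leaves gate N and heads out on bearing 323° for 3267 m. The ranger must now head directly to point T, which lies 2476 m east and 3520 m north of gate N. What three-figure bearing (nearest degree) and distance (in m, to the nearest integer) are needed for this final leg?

Leg 1 (323°, 3267 m): east 3267 sin 323° = -1966.13, north 3267 cos 323° = 2609.14
Current position: (-1966.13, 2609.14). Target: (2476, 3520). Remaining: Δeast = 4442.13, Δnorth = 910.86.
Bearing = atan2(4442.13, 910.86) mod 360° = 78.41°; distance = √((4442.13)² + (910.86)²) = 4534.554 m.

078°, 4535 m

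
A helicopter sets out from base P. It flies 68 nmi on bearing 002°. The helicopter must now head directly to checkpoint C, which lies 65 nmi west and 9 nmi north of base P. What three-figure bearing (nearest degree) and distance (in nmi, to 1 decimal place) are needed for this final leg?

Leg 1 (002°, 68 nmi): east 68 sin 2° = 2.37, north 68 cos 2° = 67.96
Current position: (2.37, 67.96). Target: (-65, 9). Remaining: Δeast = -67.37, Δnorth = -58.96.
Bearing = atan2(-67.37, -58.96) mod 360° = 228.81°; distance = √((-67.37)² + (-58.96)²) = 89.528 nmi.

229°, 89.5 nmi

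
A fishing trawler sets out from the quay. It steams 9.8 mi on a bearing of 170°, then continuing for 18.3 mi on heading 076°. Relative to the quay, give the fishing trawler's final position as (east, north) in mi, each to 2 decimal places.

(19.46, -5.22)

Leg 1 (170°, 9.8 mi): east 9.8 sin 170° = 1.70, north 9.8 cos 170° = -9.65
Leg 2 (076°, 18.3 mi): east 18.3 sin 76° = 17.76, north 18.3 cos 76° = 4.43
Summing: 19.46 mi east, -5.22 mi north → (19.46, -5.22).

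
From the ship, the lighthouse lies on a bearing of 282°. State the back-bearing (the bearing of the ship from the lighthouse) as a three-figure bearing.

102°

Back-bearing = 282° − 180° = 102°.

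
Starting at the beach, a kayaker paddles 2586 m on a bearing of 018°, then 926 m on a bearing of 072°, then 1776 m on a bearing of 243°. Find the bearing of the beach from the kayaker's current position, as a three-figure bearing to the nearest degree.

183°

Leg 1 (018°, 2586 m): east 2586 sin 18° = 799.12, north 2586 cos 18° = 2459.43
Leg 2 (072°, 926 m): east 926 sin 72° = 880.68, north 926 cos 72° = 286.15
Leg 3 (243°, 1776 m): east 1776 sin 243° = -1582.43, north 1776 cos 243° = -806.29
Net displacement: 97.37 east, 1939.29 north. Direction back to start is (-97.37, -1939.29): bearing = atan2(-97.37, -1939.29) mod 360° = 182.87° ≈ 183°.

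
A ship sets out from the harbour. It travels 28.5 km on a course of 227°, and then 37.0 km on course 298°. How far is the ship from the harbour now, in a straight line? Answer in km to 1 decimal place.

Leg 1 (227°, 28.5 km): east 28.5 sin 227° = -20.84, north 28.5 cos 227° = -19.44
Leg 2 (298°, 37.0 km): east 37.0 sin 298° = -32.67, north 37.0 cos 298° = 17.37
Net: -53.51 east, -2.07 north. Distance = √((-53.51)² + (-2.07)²) = 53.553 km.

53.6 km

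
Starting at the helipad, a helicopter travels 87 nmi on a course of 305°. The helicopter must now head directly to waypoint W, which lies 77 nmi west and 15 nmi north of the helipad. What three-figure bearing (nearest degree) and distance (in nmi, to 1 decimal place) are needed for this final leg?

189°, 35.4 nmi

Leg 1 (305°, 87 nmi): east 87 sin 305° = -71.27, north 87 cos 305° = 49.90
Current position: (-71.27, 49.90). Target: (-77, 15). Remaining: Δeast = -5.73, Δnorth = -34.90.
Bearing = atan2(-5.73, -34.90) mod 360° = 189.33°; distance = √((-5.73)² + (-34.90)²) = 35.369 nmi.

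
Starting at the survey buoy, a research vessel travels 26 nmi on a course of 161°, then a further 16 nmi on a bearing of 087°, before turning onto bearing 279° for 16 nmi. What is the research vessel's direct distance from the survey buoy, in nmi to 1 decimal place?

Leg 1 (161°, 26 nmi): east 26 sin 161° = 8.46, north 26 cos 161° = -24.58
Leg 2 (087°, 16 nmi): east 16 sin 87° = 15.98, north 16 cos 87° = 0.84
Leg 3 (279°, 16 nmi): east 16 sin 279° = -15.80, north 16 cos 279° = 2.50
Net: 8.64 east, -21.24 north. Distance = √((8.64)² + (-21.24)²) = 22.933 nmi.

22.9 nmi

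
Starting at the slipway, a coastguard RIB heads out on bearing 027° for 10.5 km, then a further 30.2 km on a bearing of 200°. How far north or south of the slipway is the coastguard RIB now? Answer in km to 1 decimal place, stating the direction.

Leg 1 (027°, 10.5 km): east 10.5 sin 27° = 4.77, north 10.5 cos 27° = 9.36
Leg 2 (200°, 30.2 km): east 30.2 sin 200° = -10.33, north 30.2 cos 200° = -28.38
Net north component: -19.02 km.

19.0 km south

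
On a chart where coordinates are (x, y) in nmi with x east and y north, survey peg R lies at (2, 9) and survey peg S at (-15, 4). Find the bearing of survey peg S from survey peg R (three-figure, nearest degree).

254°

Δeast = -15 − 2 = -17.00; Δnorth = 4 − 9 = -5.00.
Bearing = atan2(Δeast, Δnorth) mod 360° = 253.61° ≈ 254°.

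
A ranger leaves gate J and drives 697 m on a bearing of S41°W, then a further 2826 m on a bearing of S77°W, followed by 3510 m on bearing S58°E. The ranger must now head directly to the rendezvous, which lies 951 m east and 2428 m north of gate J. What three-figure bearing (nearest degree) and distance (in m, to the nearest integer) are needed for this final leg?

Leg 1 (S41°W, 697 m): east 697 sin 221° = -457.27, north 697 cos 221° = -526.03
Leg 2 (S77°W, 2826 m): east 2826 sin 257° = -2753.57, north 2826 cos 257° = -635.71
Leg 3 (S58°E, 3510 m): east 3510 sin 122° = 2976.65, north 3510 cos 122° = -1860.02
Current position: (-234.19, -3021.76). Target: (951, 2428). Remaining: Δeast = 1185.19, Δnorth = 5449.76.
Bearing = atan2(1185.19, 5449.76) mod 360° = 12.27°; distance = √((1185.19)² + (5449.76)²) = 5577.148 m.

012°, 5577 m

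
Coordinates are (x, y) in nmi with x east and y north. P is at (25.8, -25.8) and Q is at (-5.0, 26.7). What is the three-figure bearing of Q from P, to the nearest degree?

Δeast = -5.0 − 25.8 = -30.80; Δnorth = 26.7 − -25.8 = 52.50.
Bearing = atan2(Δeast, Δnorth) mod 360° = 329.60° ≈ 330°.

330°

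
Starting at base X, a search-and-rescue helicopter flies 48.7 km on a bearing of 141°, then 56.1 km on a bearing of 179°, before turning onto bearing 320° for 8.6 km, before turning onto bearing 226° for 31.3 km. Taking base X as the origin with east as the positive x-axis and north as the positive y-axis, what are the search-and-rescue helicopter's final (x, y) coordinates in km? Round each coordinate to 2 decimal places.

(3.58, -109.09)

Leg 1 (141°, 48.7 km): east 48.7 sin 141° = 30.65, north 48.7 cos 141° = -37.85
Leg 2 (179°, 56.1 km): east 56.1 sin 179° = 0.98, north 56.1 cos 179° = -56.09
Leg 3 (320°, 8.6 km): east 8.6 sin 320° = -5.53, north 8.6 cos 320° = 6.59
Leg 4 (226°, 31.3 km): east 31.3 sin 226° = -22.52, north 31.3 cos 226° = -21.74
Summing: 3.58 km east, -109.09 km north → (3.58, -109.09).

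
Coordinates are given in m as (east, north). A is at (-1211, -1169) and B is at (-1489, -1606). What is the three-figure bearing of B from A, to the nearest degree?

Δeast = -1489 − -1211 = -278.00; Δnorth = -1606 − -1169 = -437.00.
Bearing = atan2(Δeast, Δnorth) mod 360° = 212.46° ≈ 212°.

212°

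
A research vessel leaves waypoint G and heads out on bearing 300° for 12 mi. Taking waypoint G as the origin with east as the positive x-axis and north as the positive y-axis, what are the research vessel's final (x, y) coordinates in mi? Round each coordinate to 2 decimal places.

(-10.39, 6.00)

Leg 1 (300°, 12 mi): east 12 sin 300° = -10.39, north 12 cos 300° = 6.00
Summing: -10.39 mi east, 6.00 mi north → (-10.39, 6.00).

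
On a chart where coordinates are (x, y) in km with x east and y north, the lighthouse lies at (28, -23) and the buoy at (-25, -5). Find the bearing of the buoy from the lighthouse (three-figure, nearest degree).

289°

Δeast = -25 − 28 = -53.00; Δnorth = -5 − -23 = 18.00.
Bearing = atan2(Δeast, Δnorth) mod 360° = 288.76° ≈ 289°.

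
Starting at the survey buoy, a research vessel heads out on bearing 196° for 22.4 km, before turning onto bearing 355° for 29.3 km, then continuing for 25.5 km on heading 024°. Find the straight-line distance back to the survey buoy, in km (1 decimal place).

31.0 km

Leg 1 (196°, 22.4 km): east 22.4 sin 196° = -6.17, north 22.4 cos 196° = -21.53
Leg 2 (355°, 29.3 km): east 29.3 sin 355° = -2.55, north 29.3 cos 355° = 29.19
Leg 3 (024°, 25.5 km): east 25.5 sin 24° = 10.37, north 25.5 cos 24° = 23.30
Net: 1.64 east, 30.95 north. Distance = √((1.64)² + (30.95)²) = 30.995 km.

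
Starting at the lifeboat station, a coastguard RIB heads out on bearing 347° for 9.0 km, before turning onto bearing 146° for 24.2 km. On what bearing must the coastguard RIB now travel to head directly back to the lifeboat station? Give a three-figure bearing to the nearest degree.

Leg 1 (347°, 9.0 km): east 9.0 sin 347° = -2.02, north 9.0 cos 347° = 8.77
Leg 2 (146°, 24.2 km): east 24.2 sin 146° = 13.53, north 24.2 cos 146° = -20.06
Net displacement: 11.51 east, -11.29 north. Direction back to start is (-11.51, 11.29): bearing = atan2(-11.51, 11.29) mod 360° = 314.46° ≈ 314°.

314°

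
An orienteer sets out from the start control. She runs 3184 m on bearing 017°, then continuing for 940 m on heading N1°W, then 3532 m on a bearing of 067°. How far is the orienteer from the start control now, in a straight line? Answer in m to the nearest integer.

6792 m

Leg 1 (017°, 3184 m): east 3184 sin 17° = 930.91, north 3184 cos 17° = 3044.87
Leg 2 (N1°W, 940 m): east 940 sin 359° = -16.41, north 940 cos 359° = 939.86
Leg 3 (067°, 3532 m): east 3532 sin 67° = 3251.22, north 3532 cos 67° = 1380.06
Net: 4165.73 east, 5364.79 north. Distance = √((4165.73)² + (5364.79)²) = 6792.224 m.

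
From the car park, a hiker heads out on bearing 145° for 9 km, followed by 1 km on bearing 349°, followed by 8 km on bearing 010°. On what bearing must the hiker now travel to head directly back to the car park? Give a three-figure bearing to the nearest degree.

Leg 1 (145°, 9 km): east 9 sin 145° = 5.16, north 9 cos 145° = -7.37
Leg 2 (349°, 1 km): east 1 sin 349° = -0.19, north 1 cos 349° = 0.98
Leg 3 (010°, 8 km): east 8 sin 10° = 1.39, north 8 cos 10° = 7.88
Net displacement: 6.36 east, 1.49 north. Direction back to start is (-6.36, -1.49): bearing = atan2(-6.36, -1.49) mod 360° = 256.84° ≈ 257°.

257°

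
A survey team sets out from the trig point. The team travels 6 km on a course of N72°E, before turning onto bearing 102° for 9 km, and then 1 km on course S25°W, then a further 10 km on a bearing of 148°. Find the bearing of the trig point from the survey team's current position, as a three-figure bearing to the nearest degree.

Leg 1 (N72°E, 6 km): east 6 sin 72° = 5.71, north 6 cos 72° = 1.85
Leg 2 (102°, 9 km): east 9 sin 102° = 8.80, north 9 cos 102° = -1.87
Leg 3 (S25°W, 1 km): east 1 sin 205° = -0.42, north 1 cos 205° = -0.91
Leg 4 (148°, 10 km): east 10 sin 148° = 5.30, north 10 cos 148° = -8.48
Net displacement: 19.39 east, -9.40 north. Direction back to start is (-19.39, 9.40): bearing = atan2(-19.39, 9.40) mod 360° = 295.88° ≈ 296°.

296°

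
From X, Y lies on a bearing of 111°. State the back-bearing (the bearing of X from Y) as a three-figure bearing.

Back-bearing = 111° + 180° = 291°.

291°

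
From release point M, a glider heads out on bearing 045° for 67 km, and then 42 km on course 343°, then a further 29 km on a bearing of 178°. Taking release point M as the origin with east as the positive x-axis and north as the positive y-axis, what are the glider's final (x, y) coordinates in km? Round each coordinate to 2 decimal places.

Leg 1 (045°, 67 km): east 67 sin 45° = 47.38, north 67 cos 45° = 47.38
Leg 2 (343°, 42 km): east 42 sin 343° = -12.28, north 42 cos 343° = 40.16
Leg 3 (178°, 29 km): east 29 sin 178° = 1.01, north 29 cos 178° = -28.98
Summing: 36.11 km east, 58.56 km north → (36.11, 58.56).

(36.11, 58.56)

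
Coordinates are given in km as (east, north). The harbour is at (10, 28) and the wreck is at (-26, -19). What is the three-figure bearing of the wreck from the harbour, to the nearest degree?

217°

Δeast = -26 − 10 = -36.00; Δnorth = -19 − 28 = -47.00.
Bearing = atan2(Δeast, Δnorth) mod 360° = 217.45° ≈ 217°.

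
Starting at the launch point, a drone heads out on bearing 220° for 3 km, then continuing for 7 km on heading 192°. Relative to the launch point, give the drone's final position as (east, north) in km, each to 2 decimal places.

Leg 1 (220°, 3 km): east 3 sin 220° = -1.93, north 3 cos 220° = -2.30
Leg 2 (192°, 7 km): east 7 sin 192° = -1.46, north 7 cos 192° = -6.85
Summing: -3.38 km east, -9.15 km north → (-3.38, -9.15).

(-3.38, -9.15)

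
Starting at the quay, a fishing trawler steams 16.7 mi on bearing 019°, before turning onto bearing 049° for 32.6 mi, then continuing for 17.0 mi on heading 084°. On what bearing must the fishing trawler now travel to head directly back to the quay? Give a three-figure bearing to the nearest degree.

Leg 1 (019°, 16.7 mi): east 16.7 sin 19° = 5.44, north 16.7 cos 19° = 15.79
Leg 2 (049°, 32.6 mi): east 32.6 sin 49° = 24.60, north 32.6 cos 49° = 21.39
Leg 3 (084°, 17.0 mi): east 17.0 sin 84° = 16.91, north 17.0 cos 84° = 1.78
Net displacement: 46.95 east, 38.95 north. Direction back to start is (-46.95, -38.95): bearing = atan2(-46.95, -38.95) mod 360° = 230.32° ≈ 230°.

230°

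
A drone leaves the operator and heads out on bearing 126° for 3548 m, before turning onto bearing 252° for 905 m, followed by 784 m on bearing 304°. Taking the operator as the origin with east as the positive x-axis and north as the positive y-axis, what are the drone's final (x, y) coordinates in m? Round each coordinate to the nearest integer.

Leg 1 (126°, 3548 m): east 3548 sin 126° = 2870.39, north 3548 cos 126° = -2085.46
Leg 2 (252°, 905 m): east 905 sin 252° = -860.71, north 905 cos 252° = -279.66
Leg 3 (304°, 784 m): east 784 sin 304° = -649.97, north 784 cos 304° = 438.41
Summing: 1359.72 m east, -1926.72 m north → (1360, -1927).

(1360, -1927)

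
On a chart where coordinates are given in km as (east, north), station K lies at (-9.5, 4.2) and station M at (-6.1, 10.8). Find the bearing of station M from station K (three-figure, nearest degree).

Δeast = -6.1 − -9.5 = 3.40; Δnorth = 10.8 − 4.2 = 6.60.
Bearing = atan2(Δeast, Δnorth) mod 360° = 27.26° ≈ 027°.

027°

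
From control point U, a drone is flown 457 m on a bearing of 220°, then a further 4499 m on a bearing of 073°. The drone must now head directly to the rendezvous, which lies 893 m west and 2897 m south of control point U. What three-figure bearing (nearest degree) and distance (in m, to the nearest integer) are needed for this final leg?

Leg 1 (220°, 457 m): east 457 sin 220° = -293.75, north 457 cos 220° = -350.08
Leg 2 (073°, 4499 m): east 4499 sin 73° = 4302.42, north 4499 cos 73° = 1315.38
Current position: (4008.66, 965.30). Target: (-893, -2897). Remaining: Δeast = -4901.66, Δnorth = -3862.30.
Bearing = atan2(-4901.66, -3862.30) mod 360° = 231.76°; distance = √((-4901.66)² + (-3862.30)²) = 6240.483 m.

232°, 6240 m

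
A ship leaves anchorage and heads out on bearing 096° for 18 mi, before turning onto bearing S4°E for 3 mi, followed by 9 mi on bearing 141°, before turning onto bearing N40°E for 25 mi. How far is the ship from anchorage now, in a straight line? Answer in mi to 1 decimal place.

40.5 mi

Leg 1 (096°, 18 mi): east 18 sin 96° = 17.90, north 18 cos 96° = -1.88
Leg 2 (S4°E, 3 mi): east 3 sin 176° = 0.21, north 3 cos 176° = -2.99
Leg 3 (141°, 9 mi): east 9 sin 141° = 5.66, north 9 cos 141° = -6.99
Leg 4 (N40°E, 25 mi): east 25 sin 40° = 16.07, north 25 cos 40° = 19.15
Net: 39.84 east, 7.28 north. Distance = √((39.84)² + (7.28)²) = 40.504 mi.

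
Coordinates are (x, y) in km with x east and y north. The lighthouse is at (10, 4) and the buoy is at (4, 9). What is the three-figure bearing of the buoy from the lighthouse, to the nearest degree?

310°

Δeast = 4 − 10 = -6.00; Δnorth = 9 − 4 = 5.00.
Bearing = atan2(Δeast, Δnorth) mod 360° = 309.81° ≈ 310°.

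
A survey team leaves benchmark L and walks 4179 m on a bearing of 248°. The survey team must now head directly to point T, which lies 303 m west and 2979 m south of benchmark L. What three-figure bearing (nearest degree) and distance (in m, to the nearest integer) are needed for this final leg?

112°, 3841 m

Leg 1 (248°, 4179 m): east 4179 sin 248° = -3874.70, north 4179 cos 248° = -1565.48
Current position: (-3874.70, -1565.48). Target: (-303, -2979). Remaining: Δeast = 3571.70, Δnorth = -1413.52.
Bearing = atan2(3571.70, -1413.52) mod 360° = 111.59°; distance = √((3571.70)² + (-1413.52)²) = 3841.235 m.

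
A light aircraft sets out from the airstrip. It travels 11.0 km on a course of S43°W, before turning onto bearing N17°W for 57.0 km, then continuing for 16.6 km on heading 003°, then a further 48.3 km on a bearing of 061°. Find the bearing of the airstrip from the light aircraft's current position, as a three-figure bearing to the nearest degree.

Leg 1 (S43°W, 11.0 km): east 11.0 sin 223° = -7.50, north 11.0 cos 223° = -8.04
Leg 2 (N17°W, 57.0 km): east 57.0 sin 343° = -16.67, north 57.0 cos 343° = 54.51
Leg 3 (003°, 16.6 km): east 16.6 sin 3° = 0.87, north 16.6 cos 3° = 16.58
Leg 4 (061°, 48.3 km): east 48.3 sin 61° = 42.24, north 48.3 cos 61° = 23.42
Net displacement: 18.95 east, 86.46 north. Direction back to start is (-18.95, -86.46): bearing = atan2(-18.95, -86.46) mod 360° = 192.36° ≈ 192°.

192°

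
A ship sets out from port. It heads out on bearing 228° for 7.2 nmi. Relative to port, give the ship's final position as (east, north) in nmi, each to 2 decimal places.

(-5.35, -4.82)

Leg 1 (228°, 7.2 nmi): east 7.2 sin 228° = -5.35, north 7.2 cos 228° = -4.82
Summing: -5.35 nmi east, -4.82 nmi north → (-5.35, -4.82).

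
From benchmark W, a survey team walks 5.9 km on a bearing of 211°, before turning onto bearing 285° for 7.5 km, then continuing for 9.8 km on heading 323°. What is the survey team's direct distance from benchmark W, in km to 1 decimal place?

Leg 1 (211°, 5.9 km): east 5.9 sin 211° = -3.04, north 5.9 cos 211° = -5.06
Leg 2 (285°, 7.5 km): east 7.5 sin 285° = -7.24, north 7.5 cos 285° = 1.94
Leg 3 (323°, 9.8 km): east 9.8 sin 323° = -5.90, north 9.8 cos 323° = 7.83
Net: -16.18 east, 4.71 north. Distance = √((-16.18)² + (4.71)²) = 16.853 km.

16.9 km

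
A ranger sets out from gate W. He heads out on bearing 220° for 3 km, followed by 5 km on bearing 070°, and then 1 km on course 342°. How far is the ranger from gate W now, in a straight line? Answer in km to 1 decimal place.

Leg 1 (220°, 3 km): east 3 sin 220° = -1.93, north 3 cos 220° = -2.30
Leg 2 (070°, 5 km): east 5 sin 70° = 4.70, north 5 cos 70° = 1.71
Leg 3 (342°, 1 km): east 1 sin 342° = -0.31, north 1 cos 342° = 0.95
Net: 2.46 east, 0.36 north. Distance = √((2.46)² + (0.36)²) = 2.488 km.

2.5 km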